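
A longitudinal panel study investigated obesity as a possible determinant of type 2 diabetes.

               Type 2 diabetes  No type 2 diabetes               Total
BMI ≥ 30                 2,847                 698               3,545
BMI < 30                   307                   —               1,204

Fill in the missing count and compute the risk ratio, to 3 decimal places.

3.150

The missing cell is in the unexposed row: 1204 − 307 = 897.
So a = 2847, b = 698, c = 307, d = 897.
RR = [a/(a+b)] / [c/(c+d)] = (2847/3545) / (307/1204) = 0.80310/0.25498 = 3.14963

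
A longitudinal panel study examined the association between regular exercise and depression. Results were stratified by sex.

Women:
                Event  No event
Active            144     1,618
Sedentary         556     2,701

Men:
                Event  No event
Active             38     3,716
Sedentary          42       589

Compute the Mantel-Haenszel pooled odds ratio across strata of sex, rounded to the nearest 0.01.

OR_MH = Σ(aᵢdᵢ/nᵢ) / Σ(bᵢcᵢ/nᵢ), where nᵢ is the stratum total.
Stratum 1 (Women): n = 5019; a·d/n = 144·2701/5019 = 77.4943; b·c/n = 1618·556/5019 = 179.2405
Stratum 2 (Men): n = 4385; a·d/n = 38·589/4385 = 5.1042; b·c/n = 3716·42/4385 = 35.5922
OR_MH = (77.4943 + 5.1042) / (179.2405 + 35.5922) = 82.5985 / 214.8327 = 0.38448

0.38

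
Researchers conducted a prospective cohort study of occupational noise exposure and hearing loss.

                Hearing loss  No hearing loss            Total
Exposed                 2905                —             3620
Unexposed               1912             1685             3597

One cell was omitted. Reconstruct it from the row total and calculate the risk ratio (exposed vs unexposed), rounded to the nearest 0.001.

1.510

The missing cell is in the exposed row: 3620 − 2905 = 715.
So a = 2905, b = 715, c = 1912, d = 1685.
RR = [a/(a+b)] / [c/(c+d)] = (2905/3620) / (1912/3597) = 0.80249/0.53155 = 1.50970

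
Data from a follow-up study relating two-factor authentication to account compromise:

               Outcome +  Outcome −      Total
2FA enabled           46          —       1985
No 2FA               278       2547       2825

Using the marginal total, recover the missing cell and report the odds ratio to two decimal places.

The missing cell is in the exposed row: 1985 − 46 = 1939.
So a = 46, b = 1939, c = 278, d = 2547.
OR = (a·d)/(b·c) = (46 × 2547) / (1939 × 278) = 117162 / 539042 = 0.21735

0.22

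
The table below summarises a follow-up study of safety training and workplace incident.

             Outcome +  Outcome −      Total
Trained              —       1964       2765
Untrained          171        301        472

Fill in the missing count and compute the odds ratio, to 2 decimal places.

0.72

The missing cell is in the exposed row: 2765 − 1964 = 801.
So a = 801, b = 1964, c = 171, d = 301.
OR = (a·d)/(b·c) = (801 × 301) / (1964 × 171) = 241101 / 335844 = 0.71790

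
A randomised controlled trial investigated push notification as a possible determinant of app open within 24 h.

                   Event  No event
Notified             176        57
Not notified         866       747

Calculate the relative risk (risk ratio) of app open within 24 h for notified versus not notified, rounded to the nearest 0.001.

1.407

Cells: a = 176, b = 57, c = 866, d = 747.
Risk in exposed = 176/233 = 0.75536; risk in unexposed = 866/1613 = 0.53689.
RR = 0.75536 / 0.53689 = 1.40693
The risk among the exposed is 1.41 times that among the unexposed.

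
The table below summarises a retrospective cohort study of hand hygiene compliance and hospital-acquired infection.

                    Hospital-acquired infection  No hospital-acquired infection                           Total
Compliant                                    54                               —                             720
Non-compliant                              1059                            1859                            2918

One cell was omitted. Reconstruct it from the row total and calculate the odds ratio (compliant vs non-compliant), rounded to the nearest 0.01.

The missing cell is in the exposed row: 720 − 54 = 666.
So a = 54, b = 666, c = 1059, d = 1859.
OR = (a·d)/(b·c) = (54 × 1859) / (666 × 1059) = 100386 / 705294 = 0.14233

0.14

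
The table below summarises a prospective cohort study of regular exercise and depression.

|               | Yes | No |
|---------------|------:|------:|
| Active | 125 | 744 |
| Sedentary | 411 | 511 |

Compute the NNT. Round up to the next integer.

Risk in treated group = 125/869 = 0.14384; risk in control = 411/922 = 0.44577.
Absolute risk reduction = 0.44577 − 0.14384 = 0.30193
NNT = 1 / ARR = 1 / 0.30193 = 3.312 → round up → 4

4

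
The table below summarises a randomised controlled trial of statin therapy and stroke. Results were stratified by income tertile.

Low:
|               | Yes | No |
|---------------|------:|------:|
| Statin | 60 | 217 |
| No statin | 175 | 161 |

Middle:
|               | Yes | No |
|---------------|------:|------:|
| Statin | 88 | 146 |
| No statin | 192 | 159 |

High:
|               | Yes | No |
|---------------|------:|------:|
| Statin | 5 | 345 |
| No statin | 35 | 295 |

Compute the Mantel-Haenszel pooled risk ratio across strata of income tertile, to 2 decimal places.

0.51

RR_MH = Σ(aᵢ·n₀ᵢ/nᵢ) / Σ(cᵢ·n₁ᵢ/nᵢ), with n₁ᵢ = aᵢ+bᵢ (exposed), n₀ᵢ = cᵢ+dᵢ (unexposed), nᵢ = n₁ᵢ+n₀ᵢ.
Stratum 1 (Low): n₁ = 277, n₀ = 336, n = 613; a·n₀/n = 60·336/613 = 32.8874; c·n₁/n = 175·277/613 = 79.0783
Stratum 2 (Middle): n₁ = 234, n₀ = 351, n = 585; a·n₀/n = 88·351/585 = 52.8000; c·n₁/n = 192·234/585 = 76.8000
Stratum 3 (High): n₁ = 350, n₀ = 330, n = 680; a·n₀/n = 5·330/680 = 2.4265; c·n₁/n = 35·350/680 = 18.0147
RR_MH = (32.8874 + 52.8000 + 2.4265) / (79.0783 + 76.8000 + 18.0147) = 88.1139 / 173.8930 = 0.50671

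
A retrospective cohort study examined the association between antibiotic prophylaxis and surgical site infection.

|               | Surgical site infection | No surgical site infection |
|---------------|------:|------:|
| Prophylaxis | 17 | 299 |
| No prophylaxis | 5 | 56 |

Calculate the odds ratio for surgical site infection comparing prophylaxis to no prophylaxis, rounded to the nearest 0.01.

Cells: a = 17, b = 299, c = 5, d = 56.
OR = (a·d)/(b·c) = (17 × 56) / (299 × 5) = 952 / 1495 = 0.63679
Exposure is associated with lower odds of surgical site infection (OR = 0.64 < 1).

0.64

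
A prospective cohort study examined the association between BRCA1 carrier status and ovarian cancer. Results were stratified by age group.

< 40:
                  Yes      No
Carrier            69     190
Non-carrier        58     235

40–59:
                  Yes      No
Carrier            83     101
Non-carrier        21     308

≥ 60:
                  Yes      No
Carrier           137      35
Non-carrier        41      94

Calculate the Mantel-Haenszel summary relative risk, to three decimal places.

2.601

RR_MH = Σ(aᵢ·n₀ᵢ/nᵢ) / Σ(cᵢ·n₁ᵢ/nᵢ), with n₁ᵢ = aᵢ+bᵢ (exposed), n₀ᵢ = cᵢ+dᵢ (unexposed), nᵢ = n₁ᵢ+n₀ᵢ.
Stratum 1 (< 40): n₁ = 259, n₀ = 293, n = 552; a·n₀/n = 69·293/552 = 36.6250; c·n₁/n = 58·259/552 = 27.2138
Stratum 2 (40–59): n₁ = 184, n₀ = 329, n = 513; a·n₀/n = 83·329/513 = 53.2300; c·n₁/n = 21·184/513 = 7.5322
Stratum 3 (≥ 60): n₁ = 172, n₀ = 135, n = 307; a·n₀/n = 137·135/307 = 60.2443; c·n₁/n = 41·172/307 = 22.9707
RR_MH = (36.6250 + 53.2300 + 60.2443) / (27.2138 + 7.5322 + 22.9707) = 150.0993 / 57.7166 = 2.60063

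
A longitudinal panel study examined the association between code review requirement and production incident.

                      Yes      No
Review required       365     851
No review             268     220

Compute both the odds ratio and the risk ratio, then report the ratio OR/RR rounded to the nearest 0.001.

0.644

Cells: a = 365, b = 851, c = 268, d = 220.
OR = (365·220)/(851·268) = 80300/228068 = 0.35209
Risk in exposed = 365/1216 = 0.30016; risk in unexposed = 268/488 = 0.54918; RR = 0.54657
OR/RR = 0.35209 / 0.54657 = 0.64418
The outcome is not rare, so the OR lies further from 1 than the RR.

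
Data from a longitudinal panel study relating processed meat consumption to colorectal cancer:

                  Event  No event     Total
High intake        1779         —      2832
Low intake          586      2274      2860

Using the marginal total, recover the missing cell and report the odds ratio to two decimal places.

6.56

The missing cell is in the exposed row: 2832 − 1779 = 1053.
So a = 1779, b = 1053, c = 586, d = 2274.
OR = (a·d)/(b·c) = (1779 × 2274) / (1053 × 586) = 4045446 / 617058 = 6.55602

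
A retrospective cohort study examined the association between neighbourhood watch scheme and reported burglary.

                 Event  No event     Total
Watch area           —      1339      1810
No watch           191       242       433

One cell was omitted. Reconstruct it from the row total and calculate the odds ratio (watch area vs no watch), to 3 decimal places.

0.446

The missing cell is in the exposed row: 1810 − 1339 = 471.
So a = 471, b = 1339, c = 191, d = 242.
OR = (a·d)/(b·c) = (471 × 242) / (1339 × 191) = 113982 / 255749 = 0.44568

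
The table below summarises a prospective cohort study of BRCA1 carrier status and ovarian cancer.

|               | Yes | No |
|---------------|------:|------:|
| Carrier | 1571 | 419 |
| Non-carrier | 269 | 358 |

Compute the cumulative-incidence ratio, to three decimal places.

1.840

Cells: a = 1571, b = 419, c = 269, d = 358.
Risk in exposed = 1571/1990 = 0.78945; risk in unexposed = 269/627 = 0.42903.
RR = 0.78945 / 0.42903 = 1.84009
The risk among the exposed is 1.84 times that among the unexposed.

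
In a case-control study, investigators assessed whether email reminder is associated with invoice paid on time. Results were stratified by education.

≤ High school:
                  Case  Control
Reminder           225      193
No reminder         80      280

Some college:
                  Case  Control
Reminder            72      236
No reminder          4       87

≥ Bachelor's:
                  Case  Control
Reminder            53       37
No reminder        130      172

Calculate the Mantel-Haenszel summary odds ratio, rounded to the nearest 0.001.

OR_MH = Σ(aᵢdᵢ/nᵢ) / Σ(bᵢcᵢ/nᵢ), where nᵢ is the stratum total.
Stratum 1 (≤ High school): n = 778; a·d/n = 225·280/778 = 80.9769; b·c/n = 193·80/778 = 19.8458
Stratum 2 (Some college): n = 399; a·d/n = 72·87/399 = 15.6992; b·c/n = 236·4/399 = 2.3659
Stratum 3 (≥ Bachelor's): n = 392; a·d/n = 53·172/392 = 23.2551; b·c/n = 37·130/392 = 12.2704
OR_MH = (80.9769 + 15.6992 + 23.2551) / (19.8458 + 2.3659 + 12.2704) = 119.9312 / 34.4821 = 3.47807

3.478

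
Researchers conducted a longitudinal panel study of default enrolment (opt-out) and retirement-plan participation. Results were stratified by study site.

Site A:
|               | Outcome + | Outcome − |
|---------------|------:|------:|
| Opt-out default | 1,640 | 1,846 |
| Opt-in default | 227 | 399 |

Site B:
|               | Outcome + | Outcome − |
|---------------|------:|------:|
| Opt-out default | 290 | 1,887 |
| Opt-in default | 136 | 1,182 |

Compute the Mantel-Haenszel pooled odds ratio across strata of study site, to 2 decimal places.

1.47

OR_MH = Σ(aᵢdᵢ/nᵢ) / Σ(bᵢcᵢ/nᵢ), where nᵢ is the stratum total.
Stratum 1 (Site A): n = 4112; a·d/n = 1640·399/4112 = 159.1342; b·c/n = 1846·227/4112 = 101.9071
Stratum 2 (Site B): n = 3495; a·d/n = 290·1182/3495 = 98.0773; b·c/n = 1887·136/3495 = 73.4283
OR_MH = (159.1342 + 98.0773) / (101.9071 + 73.4283) = 257.2115 / 175.3354 = 1.46697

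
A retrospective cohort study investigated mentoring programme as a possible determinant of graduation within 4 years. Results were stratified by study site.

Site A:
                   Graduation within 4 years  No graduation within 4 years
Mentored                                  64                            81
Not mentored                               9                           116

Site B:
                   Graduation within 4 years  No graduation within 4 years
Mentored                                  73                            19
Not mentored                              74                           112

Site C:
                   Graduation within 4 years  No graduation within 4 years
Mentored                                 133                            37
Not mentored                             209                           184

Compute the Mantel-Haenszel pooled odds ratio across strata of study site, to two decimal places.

4.67

OR_MH = Σ(aᵢdᵢ/nᵢ) / Σ(bᵢcᵢ/nᵢ), where nᵢ is the stratum total.
Stratum 1 (Site A): n = 270; a·d/n = 64·116/270 = 27.4963; b·c/n = 81·9/270 = 2.7000
Stratum 2 (Site B): n = 278; a·d/n = 73·112/278 = 29.4101; b·c/n = 19·74/278 = 5.0576
Stratum 3 (Site C): n = 563; a·d/n = 133·184/563 = 43.4671; b·c/n = 37·209/563 = 13.7353
OR_MH = (27.4963 + 29.4101 + 43.4671) / (2.7000 + 5.0576 + 13.7353) = 100.3735 / 21.4929 = 4.67008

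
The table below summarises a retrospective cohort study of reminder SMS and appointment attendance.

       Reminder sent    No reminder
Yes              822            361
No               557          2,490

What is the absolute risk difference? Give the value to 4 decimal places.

Reading the table with exposure as columns: a = 822 (Reminder sent, case), b = 557 (Reminder sent, non-case), c = 361 (No reminder, case), d = 2490.
Risk in exposed = 822/1379 = 0.596084; risk in unexposed = 361/2851 = 0.126622.
Risk difference = 0.596084 − 0.126622 = 0.469462

0.4695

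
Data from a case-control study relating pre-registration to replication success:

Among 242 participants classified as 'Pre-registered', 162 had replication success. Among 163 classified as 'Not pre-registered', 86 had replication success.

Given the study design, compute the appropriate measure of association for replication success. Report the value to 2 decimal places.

1.81

From the description: a = 162, b = 80, c = 86, d = 77.
This is a case-control study: participants were sampled on outcome status, so risks in the source population cannot be estimated directly — relative risk is not valid here. The odds ratio is the appropriate measure.
OR = (a·d)/(b·c) = (162 × 77) / (80 × 86) = 12474 / 6880 = 1.81308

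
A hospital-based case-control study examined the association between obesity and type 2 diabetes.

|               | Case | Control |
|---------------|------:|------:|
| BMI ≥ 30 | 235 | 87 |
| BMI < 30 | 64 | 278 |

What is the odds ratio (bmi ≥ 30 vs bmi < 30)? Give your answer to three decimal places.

Cells: a = 235, b = 87, c = 64, d = 278.
OR = (a·d)/(b·c) = (235 × 278) / (87 × 64) = 65330 / 5568 = 11.73312
The odds of type 2 diabetes are about 11.73 times as high in the bmi ≥ 30 group.

11.733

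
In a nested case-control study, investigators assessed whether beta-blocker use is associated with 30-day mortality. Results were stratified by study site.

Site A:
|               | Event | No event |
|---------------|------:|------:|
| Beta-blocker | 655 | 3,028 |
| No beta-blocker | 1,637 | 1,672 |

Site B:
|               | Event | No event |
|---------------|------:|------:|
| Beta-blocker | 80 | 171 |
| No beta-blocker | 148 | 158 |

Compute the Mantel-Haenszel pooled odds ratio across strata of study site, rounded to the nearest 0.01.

0.24

OR_MH = Σ(aᵢdᵢ/nᵢ) / Σ(bᵢcᵢ/nᵢ), where nᵢ is the stratum total.
Stratum 1 (Site A): n = 6992; a·d/n = 655·1672/6992 = 156.6304; b·c/n = 3028·1637/6992 = 708.9296
Stratum 2 (Site B): n = 557; a·d/n = 80·158/557 = 22.6930; b·c/n = 171·148/557 = 45.4363
OR_MH = (156.6304 + 22.6930) / (708.9296 + 45.4363) = 179.3234 / 754.3659 = 0.23771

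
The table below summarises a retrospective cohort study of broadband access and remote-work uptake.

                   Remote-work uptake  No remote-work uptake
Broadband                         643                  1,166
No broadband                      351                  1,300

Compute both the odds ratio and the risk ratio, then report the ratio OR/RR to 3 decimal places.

1.222

Cells: a = 643, b = 1166, c = 351, d = 1300.
OR = (643·1300)/(1166·351) = 835900/409266 = 2.04244
Risk in exposed = 643/1809 = 0.35544; risk in unexposed = 351/1651 = 0.21260; RR = 1.67191
OR/RR = 2.04244 / 1.67191 = 1.22162
The outcome is not rare, so the OR lies further from 1 than the RR.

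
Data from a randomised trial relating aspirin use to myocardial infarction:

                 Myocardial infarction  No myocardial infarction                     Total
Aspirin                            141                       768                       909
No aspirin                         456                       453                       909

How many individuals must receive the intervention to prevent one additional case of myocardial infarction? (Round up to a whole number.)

3

Risk in treated group = 141/909 = 0.15512; risk in control = 456/909 = 0.50165.
Absolute risk reduction = 0.50165 − 0.15512 = 0.34653
NNT = 1 / ARR = 1 / 0.34653 = 2.886 → round up → 3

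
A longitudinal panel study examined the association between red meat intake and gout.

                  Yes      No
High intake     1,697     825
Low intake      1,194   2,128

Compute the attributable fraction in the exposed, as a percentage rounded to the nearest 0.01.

46.58

Cells: a = 1697, b = 825, c = 1194, d = 2128.
Risk in exposed = 1697/2522 = 0.67288; risk in unexposed = 1194/3322 = 0.35942.
RR = 0.67288/0.35942 = 1.87211
AR% = (RR − 1)/RR × 100 = (1.87211 − 1)/1.87211 × 100 = 46.5844%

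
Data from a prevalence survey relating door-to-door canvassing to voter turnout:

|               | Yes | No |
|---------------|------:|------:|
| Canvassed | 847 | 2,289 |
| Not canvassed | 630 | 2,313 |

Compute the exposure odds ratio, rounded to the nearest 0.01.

Cells: a = 847, b = 2289, c = 630, d = 2313.
OR = (a·d)/(b·c) = (847 × 2313) / (2289 × 630) = 1959111 / 1442070 = 1.35854
The odds of voter turnout are about 1.36 times as high in the canvassed group.

1.36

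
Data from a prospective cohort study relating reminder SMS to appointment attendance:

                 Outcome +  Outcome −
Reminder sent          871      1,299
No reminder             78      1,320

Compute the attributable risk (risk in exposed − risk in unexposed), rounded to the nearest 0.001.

0.346

Cells: a = 871, b = 1299, c = 78, d = 1320.
Risk in exposed = 871/2170 = 0.401382; risk in unexposed = 78/1398 = 0.055794.
Risk difference = 0.401382 − 0.055794 = 0.345588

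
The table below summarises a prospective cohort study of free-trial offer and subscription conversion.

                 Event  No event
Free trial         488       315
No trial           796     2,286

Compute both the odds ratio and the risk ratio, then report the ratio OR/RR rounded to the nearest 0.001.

1.891

Cells: a = 488, b = 315, c = 796, d = 2286.
OR = (488·2286)/(315·796) = 1115568/250740 = 4.44910
Risk in exposed = 488/803 = 0.60772; risk in unexposed = 796/3082 = 0.25827; RR = 2.35301
OR/RR = 4.44910 / 2.35301 = 1.89081
The outcome is not rare, so the OR lies further from 1 than the RR.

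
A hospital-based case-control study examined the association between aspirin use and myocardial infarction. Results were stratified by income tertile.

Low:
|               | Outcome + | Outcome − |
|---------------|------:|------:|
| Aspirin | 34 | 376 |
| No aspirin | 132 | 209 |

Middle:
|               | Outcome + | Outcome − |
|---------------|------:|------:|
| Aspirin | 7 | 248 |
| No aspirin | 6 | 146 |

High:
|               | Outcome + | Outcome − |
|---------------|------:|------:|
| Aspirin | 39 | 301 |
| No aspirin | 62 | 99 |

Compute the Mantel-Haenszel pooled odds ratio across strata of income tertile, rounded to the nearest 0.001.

OR_MH = Σ(aᵢdᵢ/nᵢ) / Σ(bᵢcᵢ/nᵢ), where nᵢ is the stratum total.
Stratum 1 (Low): n = 751; a·d/n = 34·209/751 = 9.4621; b·c/n = 376·132/751 = 66.0879
Stratum 2 (Middle): n = 407; a·d/n = 7·146/407 = 2.5111; b·c/n = 248·6/407 = 3.6560
Stratum 3 (High): n = 501; a·d/n = 39·99/501 = 7.7066; b·c/n = 301·62/501 = 37.2495
OR_MH = (9.4621 + 2.5111 + 7.7066) / (66.0879 + 3.6560 + 37.2495) = 19.6797 / 106.9934 = 0.18393

0.184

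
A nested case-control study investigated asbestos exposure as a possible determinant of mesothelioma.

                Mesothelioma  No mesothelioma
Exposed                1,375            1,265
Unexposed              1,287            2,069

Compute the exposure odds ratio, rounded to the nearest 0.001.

Cells: a = 1375, b = 1265, c = 1287, d = 2069.
OR = (a·d)/(b·c) = (1375 × 2069) / (1265 × 1287) = 2844875 / 1628055 = 1.74741
The odds of mesothelioma are about 1.75 times as high in the exposed group.

1.747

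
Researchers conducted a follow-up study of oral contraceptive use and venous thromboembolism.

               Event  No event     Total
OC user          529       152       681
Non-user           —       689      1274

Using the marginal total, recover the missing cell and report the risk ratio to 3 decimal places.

The missing cell is in the unexposed row: 1274 − 689 = 585.
So a = 529, b = 152, c = 585, d = 689.
RR = [a/(a+b)] / [c/(c+d)] = (529/681) / (585/1274) = 0.77680/0.45918 = 1.69170

1.692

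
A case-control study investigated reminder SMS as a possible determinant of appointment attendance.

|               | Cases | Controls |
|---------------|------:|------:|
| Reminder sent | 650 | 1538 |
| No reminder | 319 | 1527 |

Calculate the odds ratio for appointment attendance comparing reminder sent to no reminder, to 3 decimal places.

2.023

Cells: a = 650, b = 1538, c = 319, d = 1527.
OR = (a·d)/(b·c) = (650 × 1527) / (1538 × 319) = 992550 / 490622 = 2.02304
The odds of appointment attendance are about 2.02 times as high in the reminder sent group.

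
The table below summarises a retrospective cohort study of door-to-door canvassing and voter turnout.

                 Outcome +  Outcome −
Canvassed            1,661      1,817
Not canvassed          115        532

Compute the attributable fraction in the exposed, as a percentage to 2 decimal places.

62.78

Cells: a = 1661, b = 1817, c = 115, d = 532.
Risk in exposed = 1661/3478 = 0.47757; risk in unexposed = 115/647 = 0.17774.
RR = 0.47757/0.17774 = 2.68687
AR% = (RR − 1)/RR × 100 = (2.68687 − 1)/2.68687 × 100 = 62.7820%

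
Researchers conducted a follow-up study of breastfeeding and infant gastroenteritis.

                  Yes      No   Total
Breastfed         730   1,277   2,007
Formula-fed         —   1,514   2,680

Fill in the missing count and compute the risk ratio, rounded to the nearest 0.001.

0.836

The missing cell is in the unexposed row: 2680 − 1514 = 1166.
So a = 730, b = 1277, c = 1166, d = 1514.
RR = [a/(a+b)] / [c/(c+d)] = (730/2007) / (1166/2680) = 0.36373/0.43507 = 0.83601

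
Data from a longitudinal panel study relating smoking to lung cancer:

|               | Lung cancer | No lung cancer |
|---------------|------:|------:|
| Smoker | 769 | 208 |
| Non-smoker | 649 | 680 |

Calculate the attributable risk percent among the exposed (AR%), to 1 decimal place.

Cells: a = 769, b = 208, c = 649, d = 680.
Risk in exposed = 769/977 = 0.78710; risk in unexposed = 649/1329 = 0.48834.
RR = 0.78710/0.48834 = 1.61180
AR% = (RR − 1)/RR × 100 = (1.61180 − 1)/1.61180 × 100 = 37.9577%

38.0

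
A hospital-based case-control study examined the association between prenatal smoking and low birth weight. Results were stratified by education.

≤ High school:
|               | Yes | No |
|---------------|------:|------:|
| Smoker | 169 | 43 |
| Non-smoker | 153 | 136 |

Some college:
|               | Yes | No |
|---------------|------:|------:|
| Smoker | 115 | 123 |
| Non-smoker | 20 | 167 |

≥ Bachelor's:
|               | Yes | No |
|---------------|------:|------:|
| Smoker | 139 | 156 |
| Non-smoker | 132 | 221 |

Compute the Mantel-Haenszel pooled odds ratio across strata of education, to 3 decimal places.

OR_MH = Σ(aᵢdᵢ/nᵢ) / Σ(bᵢcᵢ/nᵢ), where nᵢ is the stratum total.
Stratum 1 (≤ High school): n = 501; a·d/n = 169·136/501 = 45.8762; b·c/n = 43·153/501 = 13.1317
Stratum 2 (Some college): n = 425; a·d/n = 115·167/425 = 45.1882; b·c/n = 123·20/425 = 5.7882
Stratum 3 (≥ Bachelor's): n = 648; a·d/n = 139·221/648 = 47.4059; b·c/n = 156·132/648 = 31.7778
OR_MH = (45.8762 + 45.1882 + 47.4059) / (13.1317 + 5.7882 + 31.7778) = 138.4703 / 50.6977 = 2.73129

2.731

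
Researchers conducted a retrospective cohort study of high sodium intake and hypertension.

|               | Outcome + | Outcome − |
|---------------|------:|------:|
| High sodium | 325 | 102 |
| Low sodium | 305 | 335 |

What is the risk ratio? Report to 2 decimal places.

1.60

Cells: a = 325, b = 102, c = 305, d = 335.
Risk in exposed = 325/427 = 0.76112; risk in unexposed = 305/640 = 0.47656.
RR = 0.76112 / 0.47656 = 1.59711
The risk among the exposed is 1.60 times that among the unexposed.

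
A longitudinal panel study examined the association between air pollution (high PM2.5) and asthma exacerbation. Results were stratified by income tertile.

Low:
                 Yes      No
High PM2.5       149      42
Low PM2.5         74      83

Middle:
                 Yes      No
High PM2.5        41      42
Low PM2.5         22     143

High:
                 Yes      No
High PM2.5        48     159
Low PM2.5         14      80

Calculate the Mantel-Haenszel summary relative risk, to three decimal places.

RR_MH = Σ(aᵢ·n₀ᵢ/nᵢ) / Σ(cᵢ·n₁ᵢ/nᵢ), with n₁ᵢ = aᵢ+bᵢ (exposed), n₀ᵢ = cᵢ+dᵢ (unexposed), nᵢ = n₁ᵢ+n₀ᵢ.
Stratum 1 (Low): n₁ = 191, n₀ = 157, n = 348; a·n₀/n = 149·157/348 = 67.2213; c·n₁/n = 74·191/348 = 40.6149
Stratum 2 (Middle): n₁ = 83, n₀ = 165, n = 248; a·n₀/n = 41·165/248 = 27.2782; c·n₁/n = 22·83/248 = 7.3629
Stratum 3 (High): n₁ = 207, n₀ = 94, n = 301; a·n₀/n = 48·94/301 = 14.9900; c·n₁/n = 14·207/301 = 9.6279
RR_MH = (67.2213 + 27.2782 + 14.9900) / (40.6149 + 7.3629 + 9.6279) = 109.4895 / 57.6058 = 1.90067

1.901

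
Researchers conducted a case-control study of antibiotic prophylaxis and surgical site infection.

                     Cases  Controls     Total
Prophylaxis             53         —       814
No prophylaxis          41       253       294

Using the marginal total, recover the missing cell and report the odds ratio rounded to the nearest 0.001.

0.430

The missing cell is in the exposed row: 814 − 53 = 761.
So a = 53, b = 761, c = 41, d = 253.
OR = (a·d)/(b·c) = (53 × 253) / (761 × 41) = 13409 / 31201 = 0.42976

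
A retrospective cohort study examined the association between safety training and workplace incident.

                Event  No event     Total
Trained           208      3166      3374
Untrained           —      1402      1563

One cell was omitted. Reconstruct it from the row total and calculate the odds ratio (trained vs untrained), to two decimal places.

0.57

The missing cell is in the unexposed row: 1563 − 1402 = 161.
So a = 208, b = 3166, c = 161, d = 1402.
OR = (a·d)/(b·c) = (208 × 1402) / (3166 × 161) = 291616 / 509726 = 0.57210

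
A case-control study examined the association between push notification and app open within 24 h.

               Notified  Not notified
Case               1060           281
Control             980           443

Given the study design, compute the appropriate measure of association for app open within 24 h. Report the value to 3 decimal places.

Reading the table with exposure as columns: a = 1060 (Notified, case), b = 980 (Notified, non-case), c = 281 (Not notified, case), d = 443.
This is a case-control study: participants were sampled on outcome status, so risks in the source population cannot be estimated directly — relative risk is not valid here. The odds ratio is the appropriate measure.
OR = (a·d)/(b·c) = (1060 × 443) / (980 × 281) = 469580 / 275380 = 1.70521

1.705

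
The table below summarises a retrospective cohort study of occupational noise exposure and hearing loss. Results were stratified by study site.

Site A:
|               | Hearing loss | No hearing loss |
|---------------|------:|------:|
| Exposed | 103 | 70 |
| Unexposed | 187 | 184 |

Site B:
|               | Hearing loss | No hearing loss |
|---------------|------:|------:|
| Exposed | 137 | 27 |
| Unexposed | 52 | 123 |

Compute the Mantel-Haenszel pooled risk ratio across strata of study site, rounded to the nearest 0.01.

1.67

RR_MH = Σ(aᵢ·n₀ᵢ/nᵢ) / Σ(cᵢ·n₁ᵢ/nᵢ), with n₁ᵢ = aᵢ+bᵢ (exposed), n₀ᵢ = cᵢ+dᵢ (unexposed), nᵢ = n₁ᵢ+n₀ᵢ.
Stratum 1 (Site A): n₁ = 173, n₀ = 371, n = 544; a·n₀/n = 103·371/544 = 70.2445; c·n₁/n = 187·173/544 = 59.4688
Stratum 2 (Site B): n₁ = 164, n₀ = 175, n = 339; a·n₀/n = 137·175/339 = 70.7227; c·n₁/n = 52·164/339 = 25.1563
RR_MH = (70.2445 + 70.7227) / (59.4688 + 25.1563) = 140.9672 / 84.6251 = 1.66578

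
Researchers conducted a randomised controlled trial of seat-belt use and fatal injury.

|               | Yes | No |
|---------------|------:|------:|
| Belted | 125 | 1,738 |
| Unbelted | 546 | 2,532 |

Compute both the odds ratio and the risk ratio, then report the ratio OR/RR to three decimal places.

Cells: a = 125, b = 1738, c = 546, d = 2532.
OR = (125·2532)/(1738·546) = 316500/948948 = 0.33353
Risk in exposed = 125/1863 = 0.06710; risk in unexposed = 546/3078 = 0.17739; RR = 0.37824
OR/RR = 0.33353 / 0.37824 = 0.88178
The outcome is not rare, so the OR lies further from 1 than the RR.

0.882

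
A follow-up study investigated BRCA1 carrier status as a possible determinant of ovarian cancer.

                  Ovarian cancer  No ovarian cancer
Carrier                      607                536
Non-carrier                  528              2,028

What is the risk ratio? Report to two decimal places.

2.57

Cells: a = 607, b = 536, c = 528, d = 2028.
Risk in exposed = 607/1143 = 0.53106; risk in unexposed = 528/2556 = 0.20657.
RR = 0.53106 / 0.20657 = 2.57081
The risk among the exposed is 2.57 times that among the unexposed.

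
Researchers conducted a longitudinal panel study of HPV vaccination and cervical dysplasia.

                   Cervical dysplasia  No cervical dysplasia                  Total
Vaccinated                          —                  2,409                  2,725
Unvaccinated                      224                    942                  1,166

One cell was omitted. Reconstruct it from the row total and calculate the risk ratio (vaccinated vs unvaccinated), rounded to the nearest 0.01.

0.60

The missing cell is in the exposed row: 2725 − 2409 = 316.
So a = 316, b = 2409, c = 224, d = 942.
RR = [a/(a+b)] / [c/(c+d)] = (316/2725) / (224/1166) = 0.11596/0.19211 = 0.60363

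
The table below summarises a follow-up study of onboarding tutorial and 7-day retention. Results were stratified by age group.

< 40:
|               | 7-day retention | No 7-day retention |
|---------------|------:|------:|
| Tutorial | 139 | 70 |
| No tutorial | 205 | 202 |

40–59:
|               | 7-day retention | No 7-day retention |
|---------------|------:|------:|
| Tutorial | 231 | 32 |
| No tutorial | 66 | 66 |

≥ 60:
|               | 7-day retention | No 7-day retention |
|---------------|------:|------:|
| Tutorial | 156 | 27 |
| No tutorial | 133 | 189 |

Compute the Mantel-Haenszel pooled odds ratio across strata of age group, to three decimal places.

OR_MH = Σ(aᵢdᵢ/nᵢ) / Σ(bᵢcᵢ/nᵢ), where nᵢ is the stratum total.
Stratum 1 (< 40): n = 616; a·d/n = 139·202/616 = 45.5812; b·c/n = 70·205/616 = 23.2955
Stratum 2 (40–59): n = 395; a·d/n = 231·66/395 = 38.5975; b·c/n = 32·66/395 = 5.3468
Stratum 3 (≥ 60): n = 505; a·d/n = 156·189/505 = 58.3842; b·c/n = 27·133/505 = 7.1109
OR_MH = (45.5812 + 38.5975 + 58.3842) / (23.2955 + 5.3468 + 7.1109) = 142.5628 / 35.7532 = 3.98742

3.987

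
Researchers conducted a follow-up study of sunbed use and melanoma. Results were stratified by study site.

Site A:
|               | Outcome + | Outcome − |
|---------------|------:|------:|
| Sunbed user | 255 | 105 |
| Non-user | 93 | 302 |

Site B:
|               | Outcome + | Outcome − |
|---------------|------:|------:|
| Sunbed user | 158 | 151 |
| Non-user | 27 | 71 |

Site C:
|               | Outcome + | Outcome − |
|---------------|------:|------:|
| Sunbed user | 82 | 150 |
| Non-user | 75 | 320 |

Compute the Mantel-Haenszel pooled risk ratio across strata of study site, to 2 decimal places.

2.41

RR_MH = Σ(aᵢ·n₀ᵢ/nᵢ) / Σ(cᵢ·n₁ᵢ/nᵢ), with n₁ᵢ = aᵢ+bᵢ (exposed), n₀ᵢ = cᵢ+dᵢ (unexposed), nᵢ = n₁ᵢ+n₀ᵢ.
Stratum 1 (Site A): n₁ = 360, n₀ = 395, n = 755; a·n₀/n = 255·395/755 = 133.4106; c·n₁/n = 93·360/755 = 44.3444
Stratum 2 (Site B): n₁ = 309, n₀ = 98, n = 407; a·n₀/n = 158·98/407 = 38.0442; c·n₁/n = 27·309/407 = 20.4988
Stratum 3 (Site C): n₁ = 232, n₀ = 395, n = 627; a·n₀/n = 82·395/627 = 51.6587; c·n₁/n = 75·232/627 = 27.7512
RR_MH = (133.4106 + 38.0442 + 51.6587) / (44.3444 + 20.4988 + 27.7512) = 223.1135 / 92.5943 = 2.40958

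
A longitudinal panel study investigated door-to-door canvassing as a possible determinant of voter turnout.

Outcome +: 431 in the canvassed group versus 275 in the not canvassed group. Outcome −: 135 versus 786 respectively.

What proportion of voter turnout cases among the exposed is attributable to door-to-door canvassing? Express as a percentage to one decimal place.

66.0

From the description: a = 431, b = 135, c = 275, d = 786.
Risk in exposed = 431/566 = 0.76148; risk in unexposed = 275/1061 = 0.25919.
RR = 0.76148/0.25919 = 2.93794
AR% = (RR − 1)/RR × 100 = (2.93794 − 1)/2.93794 × 100 = 65.9626%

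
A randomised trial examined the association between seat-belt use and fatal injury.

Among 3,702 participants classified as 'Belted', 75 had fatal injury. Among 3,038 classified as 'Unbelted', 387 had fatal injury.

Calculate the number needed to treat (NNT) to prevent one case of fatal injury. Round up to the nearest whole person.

10

Risk in treated group = 75/3702 = 0.02026; risk in control = 387/3038 = 0.12739.
Absolute risk reduction = 0.12739 − 0.02026 = 0.10713
NNT = 1 / ARR = 1 / 0.10713 = 9.335 → round up → 10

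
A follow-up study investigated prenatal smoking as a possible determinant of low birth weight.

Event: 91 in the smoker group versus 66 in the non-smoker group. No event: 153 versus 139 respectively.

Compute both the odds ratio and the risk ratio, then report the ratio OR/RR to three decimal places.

From the description: a = 91, b = 153, c = 66, d = 139.
OR = (91·139)/(153·66) = 12649/10098 = 1.25262
Risk in exposed = 91/244 = 0.37295; risk in unexposed = 66/205 = 0.32195; RR = 1.15841
OR/RR = 1.25262 / 1.15841 = 1.08133
The outcome is not rare, so the OR lies further from 1 than the RR.

1.081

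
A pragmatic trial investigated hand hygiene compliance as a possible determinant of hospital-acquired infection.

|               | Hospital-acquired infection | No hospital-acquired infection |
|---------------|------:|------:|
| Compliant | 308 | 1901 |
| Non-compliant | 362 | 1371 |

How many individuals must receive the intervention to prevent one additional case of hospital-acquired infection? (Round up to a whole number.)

15

Risk in treated group = 308/2209 = 0.13943; risk in control = 362/1733 = 0.20889.
Absolute risk reduction = 0.20889 − 0.13943 = 0.06946
NNT = 1 / ARR = 1 / 0.06946 = 14.397 → round up → 15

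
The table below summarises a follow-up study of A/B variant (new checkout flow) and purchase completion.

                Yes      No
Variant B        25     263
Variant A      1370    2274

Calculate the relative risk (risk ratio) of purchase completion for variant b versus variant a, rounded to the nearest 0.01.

0.23

Cells: a = 25, b = 263, c = 1370, d = 2274.
Risk in exposed = 25/288 = 0.08681; risk in unexposed = 1370/3644 = 0.37596.
RR = 0.08681 / 0.37596 = 0.23089
The risk is 77% lower among the exposed than among the unexposed.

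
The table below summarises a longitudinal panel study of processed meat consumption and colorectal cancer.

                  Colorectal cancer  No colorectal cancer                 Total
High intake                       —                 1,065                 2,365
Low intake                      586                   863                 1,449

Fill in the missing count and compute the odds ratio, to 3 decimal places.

The missing cell is in the exposed row: 2365 − 1065 = 1300.
So a = 1300, b = 1065, c = 586, d = 863.
OR = (a·d)/(b·c) = (1300 × 863) / (1065 × 586) = 1121900 / 624090 = 1.79766

1.798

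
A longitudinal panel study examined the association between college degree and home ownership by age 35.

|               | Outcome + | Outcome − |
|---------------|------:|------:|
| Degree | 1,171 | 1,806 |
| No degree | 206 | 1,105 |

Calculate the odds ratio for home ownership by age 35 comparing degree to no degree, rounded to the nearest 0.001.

3.478

Cells: a = 1171, b = 1806, c = 206, d = 1105.
OR = (a·d)/(b·c) = (1171 × 1105) / (1806 × 206) = 1293955 / 372036 = 3.47804
The odds of home ownership by age 35 are about 3.48 times as high in the degree group.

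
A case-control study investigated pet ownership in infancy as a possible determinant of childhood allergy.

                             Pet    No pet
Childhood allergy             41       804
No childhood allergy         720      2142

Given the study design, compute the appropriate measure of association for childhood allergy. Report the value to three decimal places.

Reading the table with exposure as columns: a = 41 (Pet, case), b = 720 (Pet, non-case), c = 804 (No pet, case), d = 2142.
This is a case-control study: participants were sampled on outcome status, so risks in the source population cannot be estimated directly — relative risk is not valid here. The odds ratio is the appropriate measure.
OR = (a·d)/(b·c) = (41 × 2142) / (720 × 804) = 87822 / 578880 = 0.15171

0.152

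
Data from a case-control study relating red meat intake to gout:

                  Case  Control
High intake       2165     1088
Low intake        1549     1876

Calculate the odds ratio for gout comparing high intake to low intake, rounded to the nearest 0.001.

2.410

Cells: a = 2165, b = 1088, c = 1549, d = 1876.
OR = (a·d)/(b·c) = (2165 × 1876) / (1088 × 1549) = 4061540 / 1685312 = 2.40996
The odds of gout are about 2.41 times as high in the high intake group.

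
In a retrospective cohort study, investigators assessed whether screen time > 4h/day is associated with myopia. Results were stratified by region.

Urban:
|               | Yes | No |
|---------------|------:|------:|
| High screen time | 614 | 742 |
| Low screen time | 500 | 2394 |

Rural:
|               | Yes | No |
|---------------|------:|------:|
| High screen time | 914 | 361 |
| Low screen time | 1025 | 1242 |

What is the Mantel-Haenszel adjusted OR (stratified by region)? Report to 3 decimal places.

OR_MH = Σ(aᵢdᵢ/nᵢ) / Σ(bᵢcᵢ/nᵢ), where nᵢ is the stratum total.
Stratum 1 (Urban): n = 4250; a·d/n = 614·2394/4250 = 345.8626; b·c/n = 742·500/4250 = 87.2941
Stratum 2 (Rural): n = 3542; a·d/n = 914·1242/3542 = 320.4935; b·c/n = 361·1025/3542 = 104.4678
OR_MH = (345.8626 + 320.4935) / (87.2941 + 104.4678) = 666.3561 / 191.7619 = 3.47491

3.475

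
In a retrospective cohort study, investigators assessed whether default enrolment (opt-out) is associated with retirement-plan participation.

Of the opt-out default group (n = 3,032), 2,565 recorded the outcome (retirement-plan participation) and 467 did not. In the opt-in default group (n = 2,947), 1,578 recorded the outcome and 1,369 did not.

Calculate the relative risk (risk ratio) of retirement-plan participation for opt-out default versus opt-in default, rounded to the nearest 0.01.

From the description: a = 2565, b = 467, c = 1578, d = 1369.
Risk in exposed = 2565/3032 = 0.84598; risk in unexposed = 1578/2947 = 0.53546.
RR = 0.84598 / 0.53546 = 1.57991
The risk among the exposed is 1.58 times that among the unexposed.

1.58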